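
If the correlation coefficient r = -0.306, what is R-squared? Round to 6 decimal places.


R^2 = r^2 = (-0.306)^2 = 0.093636

0.093636


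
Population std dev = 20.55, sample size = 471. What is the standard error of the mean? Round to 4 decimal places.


SE = sigma / sqrt(n)
sqrt(471) ≈ 21.702534
SE = 20.55 / 21.702534 ≈ 0.946894

0.9469


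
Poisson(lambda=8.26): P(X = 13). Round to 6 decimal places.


P = e^(-lam) * lam^k / k!
e^(-8.26) ≈ 0.0002586590
lam^k = 8.26^13 ≈ 833183412481.485980
k! = 13! = 6227020800
P = 0.0002586590 * 833183412481.485980 / 6227020800 ≈ 0.034609

0.034609


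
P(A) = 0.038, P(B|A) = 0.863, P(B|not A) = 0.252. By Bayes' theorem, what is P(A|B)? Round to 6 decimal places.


P(A|B) = P(B|A)*P(A) / P(B), P(B) = P(B|A)*P(A) + P(B|not A)*P(not A)
P(B|A)*P(A) = 0.863 * 0.038 = 0.032794
P(B|not A)*P(not A) = 0.252 * 0.962 = 0.242424
P(B) = 0.032794 + 0.242424 = 0.275218
P(A|B) = 0.032794 / 0.275218 ≈ 0.11915645

0.119156


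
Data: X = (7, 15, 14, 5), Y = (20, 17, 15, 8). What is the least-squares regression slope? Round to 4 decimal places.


b = sum((xi-xbar)(yi-ybar)) / sum((xi-xbar)^2)
n = 4, xbar = 41/4 = 10.25, ybar = 60/4 = 15
Sxy = sum((xi-xbar)(yi-ybar)) = 30
Sxx = sum((xi-xbar)^2) = 74.75
b = Sxy / Sxx = 120/299 ≈ 0.401338

0.4013


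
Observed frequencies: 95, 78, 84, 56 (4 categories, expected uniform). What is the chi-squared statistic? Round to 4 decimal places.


chi2 = sum((O-E)^2/E), E = total/4
total = 313, E = 313/4 = 78.25
(95 - 78.25)^2 / 78.25 = 280.5625 / 78.25 = 4489/1252 ≈ 3.585463
(78 - 78.25)^2 / 78.25 = 0.0625 / 78.25 = 1/1252 ≈ 0.000799
(84 - 78.25)^2 / 78.25 = 33.0625 / 78.25 = 529/1252 ≈ 0.422524
(56 - 78.25)^2 / 78.25 = 495.0625 / 78.25 = 7921/1252 ≈ 6.326677
chi2 = 3235/313 ≈ 10.335463

10.3355


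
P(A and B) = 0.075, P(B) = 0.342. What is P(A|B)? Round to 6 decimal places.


P(A|B) = P(A and B) / P(B) = 0.075 / 0.342 = 25/114 ≈ 0.21929825

0.219298


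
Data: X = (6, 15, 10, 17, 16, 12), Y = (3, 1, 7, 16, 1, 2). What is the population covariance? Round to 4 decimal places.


Cov = (1/n)*sum((xi-xbar)(yi-ybar))
n = 6, xbar = 76/6 = 38/3 ≈ 12.666667, ybar = 30/6 = 5
sum((xi-xbar)(yi-ybar)) = 35
Cov = 35 / 6 = 35/6 ≈ 5.833333

5.8333


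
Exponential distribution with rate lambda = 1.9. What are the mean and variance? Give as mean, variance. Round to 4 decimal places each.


mean = 1/lam, var = 1/lam^2
mean = 1 / 1.9 = 10/19 ≈ 0.526316
lam^2 = 1.9^2 = 3.61
var = 1 / 3.61 = 100/361 ≈ 0.277008

0.5263, 0.2770


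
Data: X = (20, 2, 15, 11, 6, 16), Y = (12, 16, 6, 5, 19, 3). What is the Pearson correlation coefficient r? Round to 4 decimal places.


r = sum((xi-xbar)(yi-ybar)) / sqrt(sum((xi-xbar)^2) * sum((yi-ybar)^2))
n = 6, xbar = 70/6 = 35/3 ≈ 11.666667, ybar = 61/6 ≈ 10.166667
Sxy = sum((xi-xbar)(yi-ybar)) = -398/3 ≈ -132.666667
Sxx = sum((xi-xbar)^2) = 676/3 ≈ 225.333333
Syy = sum((yi-ybar)^2) = 1265/6 ≈ 210.833333
sqrt(Sxx*Syy) ≈ 217.962790
r = Sxy / sqrt(Sxx*Syy) = -132.666667 / 217.962790 ≈ -0.608667

-0.6087


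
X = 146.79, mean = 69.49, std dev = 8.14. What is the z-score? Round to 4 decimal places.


z = (X - mu) / sigma
X - mu = 146.79 - 69.49 = 77.3
z = 77.3 / 8.14 = 3865/407 ≈ 9.496314

9.4963


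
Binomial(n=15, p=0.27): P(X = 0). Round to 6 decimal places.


P = C(n,k) * p^k * (1-p)^(n-k)
C(15,0) = 1
p^k = 0.27^0 = 1
(1-p)^(n-k) = 0.73^15 ≈ 0.008909286
P = 1 * 1 * 0.008909286 ≈ 0.008909

0.008909


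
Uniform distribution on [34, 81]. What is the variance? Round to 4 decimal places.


Var = (b-a)^2 / 12
(b-a)^2 = (81 - 34)^2 = 2209
Var = 2209/12 ≈ 184.083333

184.0833


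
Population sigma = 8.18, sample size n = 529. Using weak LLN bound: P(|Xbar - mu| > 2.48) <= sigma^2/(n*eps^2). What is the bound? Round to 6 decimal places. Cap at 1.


bound = min(1, sigma^2/(n*eps^2))
sigma^2 = 8.18^2 = 66.9124
n*eps^2 = 529 * 2.48^2 = 529 * 6.1504 = 3253.5616
sigma^2/(n*eps^2) = 66.9124 / 3253.5616 ≈ 0.02056589

0.020566


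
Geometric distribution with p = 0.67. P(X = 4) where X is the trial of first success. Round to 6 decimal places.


P = (1-p)^(k-1) * p
(1-p)^(k-1) = 0.33^3 = 0.035937
P = 0.035937 * 0.67 = 0.02407779

0.024078


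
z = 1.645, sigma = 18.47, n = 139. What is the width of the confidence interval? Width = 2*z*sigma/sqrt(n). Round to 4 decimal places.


width = 2*z*sigma/sqrt(n)
2*z*sigma = 2 * 1.645 * 18.47 = 60.7663
sqrt(139) ≈ 11.789826
width = 60.7663 / 11.789826 ≈ 5.154130

5.1541


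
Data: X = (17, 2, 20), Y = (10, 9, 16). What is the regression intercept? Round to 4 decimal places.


a = ybar - b*xbar, where b = sum((xi-xbar)(yi-ybar)) / sum((xi-xbar)^2)
n = 3, xbar = 39/3 = 13, ybar = 35/3 ≈ 11.666667
Sxy = sum((xi-xbar)(yi-ybar)) = 53
Sxx = sum((xi-xbar)^2) = 186
b = Sxy / Sxx = 53/186 ≈ 0.284946
a = 11.666667 - 0.284946 * 13 = 1481/186 ≈ 7.962366

7.9624


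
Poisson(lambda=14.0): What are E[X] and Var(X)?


E[X] = Var(X) = lambda = 14.0

14.0, 14.0


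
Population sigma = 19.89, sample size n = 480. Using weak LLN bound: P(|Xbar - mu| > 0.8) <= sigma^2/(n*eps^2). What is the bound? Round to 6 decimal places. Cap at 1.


bound = min(1, sigma^2/(n*eps^2))
sigma^2 = 19.89^2 = 395.6121
n*eps^2 = 480 * 0.8^2 = 480 * 0.64 = 307.2
sigma^2/(n*eps^2) = 395.6121 / 307.2 ≈ 1.28779980
this exceeds 1, so the bound is capped at 1

1.000000


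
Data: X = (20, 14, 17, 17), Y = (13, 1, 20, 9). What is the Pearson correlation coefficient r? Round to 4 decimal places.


r = sum((xi-xbar)(yi-ybar)) / sqrt(sum((xi-xbar)^2) * sum((yi-ybar)^2))
n = 4, xbar = 68/4 = 17, ybar = 43/4 = 10.75
Sxy = sum((xi-xbar)(yi-ybar)) = 36
Sxx = sum((xi-xbar)^2) = 18
Syy = sum((yi-ybar)^2) = 188.75
sqrt(Sxx*Syy) ≈ 58.288078
r = Sxy / sqrt(Sxx*Syy) = 36 / 58.288078 ≈ 0.617622

0.6176


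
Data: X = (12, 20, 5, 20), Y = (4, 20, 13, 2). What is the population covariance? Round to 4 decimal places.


Cov = (1/n)*sum((xi-xbar)(yi-ybar))
n = 4, xbar = 57/4 = 14.25, ybar = 39/4 = 9.75
sum((xi-xbar)(yi-ybar)) = -2.75
Cov = -2.75 / 4 = -0.6875

-0.6875


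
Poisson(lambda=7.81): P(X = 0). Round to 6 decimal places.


P = e^(-lam) * lam^k / k!
e^(-7.81) ≈ 0.0004056580
lam^k = 7.81^0 = 1
k! = 0! = 1
P = 0.0004056580 * 1 / 1 ≈ 0.000406

0.000406


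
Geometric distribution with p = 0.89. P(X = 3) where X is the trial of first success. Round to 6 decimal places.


P = (1-p)^(k-1) * p
(1-p)^(k-1) = 0.11^2 = 0.0121
P = 0.0121 * 0.89 = 0.010769

0.010769


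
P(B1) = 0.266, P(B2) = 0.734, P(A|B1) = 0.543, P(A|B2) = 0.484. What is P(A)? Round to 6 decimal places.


P(A) = P(A|B1)*P(B1) + P(A|B2)*P(B2)
P(A|B1)*P(B1) = 0.543 * 0.266 = 0.144438
P(A|B2)*P(B2) = 0.484 * 0.734 = 0.355256
P(A) = 0.144438 + 0.355256 = 0.499694

0.499694


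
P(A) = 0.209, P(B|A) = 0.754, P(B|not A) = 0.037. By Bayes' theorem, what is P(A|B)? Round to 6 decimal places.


P(A|B) = P(B|A)*P(A) / P(B), P(B) = P(B|A)*P(A) + P(B|not A)*P(not A)
P(B|A)*P(A) = 0.754 * 0.209 = 0.157586
P(B|not A)*P(not A) = 0.037 * 0.791 = 0.029267
P(B) = 0.157586 + 0.029267 = 0.186853
P(A|B) = 0.157586 / 0.186853 ≈ 0.84336885

0.843369


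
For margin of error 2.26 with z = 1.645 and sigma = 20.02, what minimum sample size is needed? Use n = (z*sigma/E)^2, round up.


z*sigma/E = 1.645 * 20.02 / 2.26 ≈ 14.572080
(z*sigma/E)^2 ≈ 212.345505
round up: n = 213

213


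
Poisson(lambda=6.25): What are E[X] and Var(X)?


E[X] = Var(X) = lambda = 6.25

6.25, 6.25


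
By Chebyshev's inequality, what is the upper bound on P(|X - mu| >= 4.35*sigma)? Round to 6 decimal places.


P <= 1/k^2
k^2 = 4.35^2 = 18.9225
1/k^2 = 1 / 18.9225 = 400/7569 ≈ 0.05284714

0.052847


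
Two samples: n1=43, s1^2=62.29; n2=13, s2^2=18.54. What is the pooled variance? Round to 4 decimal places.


sp^2 = ((n1-1)*s1^2 + (n2-1)*s2^2)/(n1+n2-2)
(n1-1)*s1^2 = 42 * 62.29 = 2616.18
(n2-1)*s2^2 = 12 * 18.54 = 222.48
numerator = 2616.18 + 222.48 = 2838.66
n1+n2-2 = 54
sp^2 = 2838.66 / 54 = 47311/900 ≈ 52.567778

52.5678


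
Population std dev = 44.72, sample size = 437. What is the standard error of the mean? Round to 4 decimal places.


SE = sigma / sqrt(n)
sqrt(437) ≈ 20.904545
SE = 44.72 / 20.904545 ≈ 2.139248

2.1392


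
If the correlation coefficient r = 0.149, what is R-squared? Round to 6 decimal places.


R^2 = r^2 = (0.149)^2 = 0.022201

0.022201


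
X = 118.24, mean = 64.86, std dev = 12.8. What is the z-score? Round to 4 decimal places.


z = (X - mu) / sigma
X - mu = 118.24 - 64.86 = 53.38
z = 53.38 / 12.8 = 2669/640 ≈ 4.170313

4.1703


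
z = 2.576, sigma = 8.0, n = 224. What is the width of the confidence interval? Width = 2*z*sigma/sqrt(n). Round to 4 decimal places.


width = 2*z*sigma/sqrt(n)
2*z*sigma = 2 * 2.576 * 8.0 = 41.216
sqrt(224) ≈ 14.966630
width = 41.216 / 14.966630 ≈ 2.753860

2.7539


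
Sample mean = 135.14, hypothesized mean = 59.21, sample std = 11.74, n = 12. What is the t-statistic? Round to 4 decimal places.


t = (xbar - mu0) / (s/sqrt(n))
xbar - mu0 = 135.14 - 59.21 = 75.93
sqrt(12) ≈ 3.46410162
s/sqrt(n) = 11.74 / 3.46410162 ≈ 3.38904608
t = 75.93 / 3.38904608 ≈ 22.404535

22.4045


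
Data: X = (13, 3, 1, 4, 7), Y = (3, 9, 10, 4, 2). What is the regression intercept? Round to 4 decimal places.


a = ybar - b*xbar, where b = sum((xi-xbar)(yi-ybar)) / sum((xi-xbar)^2)
n = 5, xbar = 28/5 = 5.6, ybar = 28/5 = 5.6
Sxy = sum((xi-xbar)(yi-ybar)) = -50.8
Sxx = sum((xi-xbar)^2) = 87.2
b = Sxy / Sxx = -127/218 ≈ -0.582569
a = 5.6 - (-0.582569) * 5.6 = 966/109 ≈ 8.862385

8.8624


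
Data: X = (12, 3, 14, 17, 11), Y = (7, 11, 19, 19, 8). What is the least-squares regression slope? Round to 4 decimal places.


b = sum((xi-xbar)(yi-ybar)) / sum((xi-xbar)^2)
n = 5, xbar = 57/5 = 11.4, ybar = 64/5 = 12.8
Sxy = sum((xi-xbar)(yi-ybar)) = 64.4
Sxx = sum((xi-xbar)^2) = 109.2
b = Sxy / Sxx = 23/39 ≈ 0.589744

0.5897


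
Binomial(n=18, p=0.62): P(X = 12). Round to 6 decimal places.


P = C(n,k) * p^k * (1-p)^(n-k)
C(18,12) = 18564
p^k = 0.62^12 ≈ 0.003226267
(1-p)^(n-k) = 0.38^6 ≈ 0.003010936
P = 18564 * 0.003226267 * 0.003010936 ≈ 0.180332

0.180332


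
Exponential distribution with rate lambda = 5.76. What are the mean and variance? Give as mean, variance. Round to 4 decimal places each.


mean = 1/lam, var = 1/lam^2
mean = 1 / 5.76 = 25/144 ≈ 0.173611
lam^2 = 5.76^2 = 33.1776
var = 1 / 33.1776 ≈ 0.030141

0.1736, 0.0301


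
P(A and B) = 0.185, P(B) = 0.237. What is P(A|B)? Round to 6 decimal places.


P(A|B) = P(A and B) / P(B) = 0.185 / 0.237 = 185/237 ≈ 0.78059072

0.780591


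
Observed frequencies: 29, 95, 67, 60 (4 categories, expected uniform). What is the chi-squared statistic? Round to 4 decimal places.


chi2 = sum((O-E)^2/E), E = total/4
total = 251, E = 251/4 = 62.75
(29 - 62.75)^2 / 62.75 = 1139.0625 / 62.75 = 18225/1004 ≈ 18.152390
(95 - 62.75)^2 / 62.75 = 1040.0625 / 62.75 = 16641/1004 ≈ 16.574701
(67 - 62.75)^2 / 62.75 = 18.0625 / 62.75 = 289/1004 ≈ 0.287849
(60 - 62.75)^2 / 62.75 = 7.5625 / 62.75 = 121/1004 ≈ 0.120518
chi2 = 8819/251 ≈ 35.135458

35.1355


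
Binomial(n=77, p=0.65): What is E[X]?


E[X] = n*p = 77 * 0.65 = 50.05

50.05


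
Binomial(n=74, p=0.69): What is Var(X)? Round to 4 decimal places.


Var = n*p*(1-p) = 74 * 0.69 * 0.31 = 15.8286

15.8286


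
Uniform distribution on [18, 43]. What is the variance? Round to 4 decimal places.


Var = (b-a)^2 / 12
(b-a)^2 = (43 - 18)^2 = 625
Var = 625/12 ≈ 52.083333

52.0833


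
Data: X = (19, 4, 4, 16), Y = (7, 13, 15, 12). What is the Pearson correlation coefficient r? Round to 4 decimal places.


r = sum((xi-xbar)(yi-ybar)) / sqrt(sum((xi-xbar)^2) * sum((yi-ybar)^2))
n = 4, xbar = 43/4 = 10.75, ybar = 47/4 = 11.75
Sxy = sum((xi-xbar)(yi-ybar)) = -68.25
Sxx = sum((xi-xbar)^2) = 186.75
Syy = sum((yi-ybar)^2) = 34.75
sqrt(Sxx*Syy) ≈ 80.557821
r = Sxy / sqrt(Sxx*Syy) = -68.25 / 80.557821 ≈ -0.847218

-0.8472


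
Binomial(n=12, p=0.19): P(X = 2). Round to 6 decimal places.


P = C(n,k) * p^k * (1-p)^(n-k)
C(12,2) = 66
p^k = 0.19^2 = 0.0361
(1-p)^(n-k) = 0.81^10 ≈ 0.1215767
P = 66 * 0.0361 * 0.1215767 ≈ 0.289669

0.289669


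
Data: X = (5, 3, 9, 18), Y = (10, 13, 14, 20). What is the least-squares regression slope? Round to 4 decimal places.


b = sum((xi-xbar)(yi-ybar)) / sum((xi-xbar)^2)
n = 4, xbar = 35/4 = 8.75, ybar = 57/4 = 14.25
Sxy = sum((xi-xbar)(yi-ybar)) = 76.25
Sxx = sum((xi-xbar)^2) = 132.75
b = Sxy / Sxx = 305/531 ≈ 0.574388

0.5744


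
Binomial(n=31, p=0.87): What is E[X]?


E[X] = n*p = 31 * 0.87 = 26.97

26.97


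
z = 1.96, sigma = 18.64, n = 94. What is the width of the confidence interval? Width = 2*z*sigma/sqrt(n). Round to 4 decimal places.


width = 2*z*sigma/sqrt(n)
2*z*sigma = 2 * 1.96 * 18.64 = 73.0688
sqrt(94) ≈ 9.695360
width = 73.0688 / 9.695360 ≈ 7.536471

7.5365


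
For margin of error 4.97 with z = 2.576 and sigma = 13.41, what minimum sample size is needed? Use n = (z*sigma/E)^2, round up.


z*sigma/E = 2.576 * 13.41 / 4.97 = 61686/8875 ≈ 6.950535
(z*sigma/E)^2 ≈ 48.309940
round up: n = 49

49


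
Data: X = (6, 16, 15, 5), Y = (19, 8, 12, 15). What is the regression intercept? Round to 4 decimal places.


a = ybar - b*xbar, where b = sum((xi-xbar)(yi-ybar)) / sum((xi-xbar)^2)
n = 4, xbar = 42/4 = 10.5, ybar = 54/4 = 13.5
Sxy = sum((xi-xbar)(yi-ybar)) = -70
Sxx = sum((xi-xbar)^2) = 101
b = Sxy / Sxx = -70/101 ≈ -0.693069
a = 13.5 - (-0.693069) * 10.5 = 4197/202 ≈ 20.777228

20.7772


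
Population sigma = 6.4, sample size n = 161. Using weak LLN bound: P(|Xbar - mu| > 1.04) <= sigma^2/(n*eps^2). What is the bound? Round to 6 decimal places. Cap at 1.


bound = min(1, sigma^2/(n*eps^2))
sigma^2 = 6.4^2 = 40.96
n*eps^2 = 161 * 1.04^2 = 161 * 1.0816 = 174.1376
sigma^2/(n*eps^2) = 40.96 / 174.1376 ≈ 0.23521629

0.235216


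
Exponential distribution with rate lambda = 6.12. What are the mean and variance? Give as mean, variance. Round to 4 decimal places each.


mean = 1/lam, var = 1/lam^2
mean = 1 / 6.12 = 25/153 ≈ 0.163399
lam^2 = 6.12^2 = 37.4544
var = 1 / 37.4544 ≈ 0.026699

0.1634, 0.0267


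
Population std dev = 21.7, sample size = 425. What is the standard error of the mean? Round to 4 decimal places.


SE = sigma / sqrt(n)
sqrt(425) ≈ 20.615528
SE = 21.7 / 20.615528 ≈ 1.052605

1.0526


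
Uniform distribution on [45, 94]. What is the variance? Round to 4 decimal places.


Var = (b-a)^2 / 12
(b-a)^2 = (94 - 45)^2 = 2401
Var = 2401/12 ≈ 200.083333

200.0833


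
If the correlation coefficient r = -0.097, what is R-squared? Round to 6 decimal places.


R^2 = r^2 = (-0.097)^2 = 0.009409

0.009409


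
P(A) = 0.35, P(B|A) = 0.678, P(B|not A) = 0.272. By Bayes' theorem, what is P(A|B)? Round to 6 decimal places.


P(A|B) = P(B|A)*P(A) / P(B), P(B) = P(B|A)*P(A) + P(B|not A)*P(not A)
P(B|A)*P(A) = 0.678 * 0.35 = 0.2373
P(B|not A)*P(not A) = 0.272 * 0.65 = 0.1768
P(B) = 0.2373 + 0.1768 = 0.4141
P(A|B) = 0.2373 / 0.4141 = 2373/4141 ≈ 0.57304999

0.573050


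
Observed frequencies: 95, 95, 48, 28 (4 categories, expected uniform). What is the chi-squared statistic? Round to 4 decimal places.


chi2 = sum((O-E)^2/E), E = total/4
total = 266, E = 266/4 = 66.5
(95 - 66.5)^2 / 66.5 = 812.25 / 66.5 = 171/14 ≈ 12.214286
(95 - 66.5)^2 / 66.5 = 812.25 / 66.5 = 171/14 ≈ 12.214286
(48 - 66.5)^2 / 66.5 = 342.25 / 66.5 = 1369/266 ≈ 5.146617
(28 - 66.5)^2 / 66.5 = 1482.25 / 66.5 = 847/38 ≈ 22.289474
chi2 = 6898/133 ≈ 51.864662

51.8647


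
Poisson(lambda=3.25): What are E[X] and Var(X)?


E[X] = Var(X) = lambda = 3.25

3.25, 3.25


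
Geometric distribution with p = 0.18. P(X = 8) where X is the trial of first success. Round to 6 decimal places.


P = (1-p)^(k-1) * p
(1-p)^(k-1) = 0.82^7 ≈ 0.2492855
P = 0.2492855 * 0.18 ≈ 0.04487138

0.044871


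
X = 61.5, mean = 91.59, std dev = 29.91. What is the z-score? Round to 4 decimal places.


z = (X - mu) / sigma
X - mu = 61.5 - 91.59 = -30.09
z = -30.09 / 29.91 = -1003/997 ≈ -1.006018

-1.0060


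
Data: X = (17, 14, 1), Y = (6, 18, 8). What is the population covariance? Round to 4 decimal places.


Cov = (1/n)*sum((xi-xbar)(yi-ybar))
n = 3, xbar = 32/3 ≈ 10.666667, ybar = 32/3 ≈ 10.666667
sum((xi-xbar)(yi-ybar)) = 62/3 ≈ 20.666667
Cov = 20.666667 / 3 = 62/9 ≈ 6.888889

6.8889


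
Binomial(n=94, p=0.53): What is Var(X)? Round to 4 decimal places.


Var = n*p*(1-p) = 94 * 0.53 * 0.47 = 23.4154

23.4154


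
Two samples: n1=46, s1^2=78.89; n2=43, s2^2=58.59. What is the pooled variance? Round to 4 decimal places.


sp^2 = ((n1-1)*s1^2 + (n2-1)*s2^2)/(n1+n2-2)
(n1-1)*s1^2 = 45 * 78.89 = 3550.05
(n2-1)*s2^2 = 42 * 58.59 = 2460.78
numerator = 3550.05 + 2460.78 = 6010.83
n1+n2-2 = 87
sp^2 = 6010.83 / 87 = 69.09

69.0900


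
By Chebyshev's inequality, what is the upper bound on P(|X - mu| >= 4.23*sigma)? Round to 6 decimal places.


P <= 1/k^2
k^2 = 4.23^2 = 17.8929
1/k^2 = 1 / 17.8929 ≈ 0.05588809

0.055888


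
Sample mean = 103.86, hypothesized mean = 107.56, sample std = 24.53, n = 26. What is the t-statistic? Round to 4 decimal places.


t = (xbar - mu0) / (s/sqrt(n))
xbar - mu0 = 103.86 - 107.56 = -3.7
sqrt(26) ≈ 5.09901951
s/sqrt(n) = 24.53 / 5.09901951 ≈ 4.81072879
t = -3.7 / 4.81072879 ≈ -0.769114

-0.7691


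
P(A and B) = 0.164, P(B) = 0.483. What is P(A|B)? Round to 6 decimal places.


P(A|B) = P(A and B) / P(B) = 0.164 / 0.483 = 164/483 ≈ 0.33954451

0.339545


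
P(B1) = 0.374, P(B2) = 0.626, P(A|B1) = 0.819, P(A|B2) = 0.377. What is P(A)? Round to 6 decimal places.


P(A) = P(A|B1)*P(B1) + P(A|B2)*P(B2)
P(A|B1)*P(B1) = 0.819 * 0.374 = 0.306306
P(A|B2)*P(B2) = 0.377 * 0.626 = 0.236002
P(A) = 0.306306 + 0.236002 = 0.542308

0.542308


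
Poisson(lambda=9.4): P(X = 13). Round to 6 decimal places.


P = e^(-lam) * lam^k / k!
e^(-9.4) ≈ 0.00008272407
lam^k = 9.4^13 ≈ 4473650959253.981739
k! = 13! = 6227020800
P = 0.00008272407 * 4473650959253.981739 / 6227020800 ≈ 0.059431

0.059431


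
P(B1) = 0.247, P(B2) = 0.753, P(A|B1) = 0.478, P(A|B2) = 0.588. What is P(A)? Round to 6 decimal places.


P(A) = P(A|B1)*P(B1) + P(A|B2)*P(B2)
P(A|B1)*P(B1) = 0.478 * 0.247 = 0.118066
P(A|B2)*P(B2) = 0.588 * 0.753 = 0.442764
P(A) = 0.118066 + 0.442764 = 0.56083

0.560830


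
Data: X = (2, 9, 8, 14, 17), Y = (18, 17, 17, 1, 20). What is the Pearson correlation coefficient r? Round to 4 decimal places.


r = sum((xi-xbar)(yi-ybar)) / sqrt(sum((xi-xbar)^2) * sum((yi-ybar)^2))
n = 5, xbar = 50/5 = 10, ybar = 73/5 = 14.6
Sxy = sum((xi-xbar)(yi-ybar)) = -51
Sxx = sum((xi-xbar)^2) = 134
Syy = sum((yi-ybar)^2) = 237.2
sqrt(Sxx*Syy) ≈ 178.282921
r = Sxy / sqrt(Sxx*Syy) = -51 / 178.282921 ≈ -0.286062

-0.2861


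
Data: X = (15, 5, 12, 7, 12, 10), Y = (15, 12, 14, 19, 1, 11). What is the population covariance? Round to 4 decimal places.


Cov = (1/n)*sum((xi-xbar)(yi-ybar))
n = 6, xbar = 61/6 ≈ 10.166667, ybar = 72/6 = 12
sum((xi-xbar)(yi-ybar)) = -24
Cov = -24 / 6 = -4

-4.0000


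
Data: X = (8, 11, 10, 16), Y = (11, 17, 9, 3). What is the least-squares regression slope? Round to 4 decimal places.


b = sum((xi-xbar)(yi-ybar)) / sum((xi-xbar)^2)
n = 4, xbar = 45/4 = 11.25, ybar = 40/4 = 10
Sxy = sum((xi-xbar)(yi-ybar)) = -37
Sxx = sum((xi-xbar)^2) = 34.75
b = Sxy / Sxx = -148/139 ≈ -1.064748

-1.0647


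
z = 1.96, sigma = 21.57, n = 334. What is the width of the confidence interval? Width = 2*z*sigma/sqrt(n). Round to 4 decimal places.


width = 2*z*sigma/sqrt(n)
2*z*sigma = 2 * 1.96 * 21.57 = 84.5544
sqrt(334) ≈ 18.275667
width = 84.5544 / 18.275667 ≈ 4.626611

4.6266


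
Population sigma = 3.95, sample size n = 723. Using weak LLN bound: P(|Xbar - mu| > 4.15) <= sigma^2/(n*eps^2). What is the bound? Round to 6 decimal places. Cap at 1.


bound = min(1, sigma^2/(n*eps^2))
sigma^2 = 3.95^2 = 15.6025
n*eps^2 = 723 * 4.15^2 = 723 * 17.2225 = 12451.8675
sigma^2/(n*eps^2) = 15.6025 / 12451.8675 ≈ 0.00125302

0.001253


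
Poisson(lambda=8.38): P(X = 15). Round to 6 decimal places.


P = e^(-lam) * lam^k / k!
e^(-8.38) ≈ 0.0002294099
lam^k = 8.38^15 ≈ 70576526366151.251509
k! = 15! = 1307674368000
P = 0.0002294099 * 70576526366151.251509 / 1307674368000 ≈ 0.012381

0.012381


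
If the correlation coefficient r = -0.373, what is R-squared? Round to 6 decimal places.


R^2 = r^2 = (-0.373)^2 = 0.139129

0.139129


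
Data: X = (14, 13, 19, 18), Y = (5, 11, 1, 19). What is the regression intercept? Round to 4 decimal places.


a = ybar - b*xbar, where b = sum((xi-xbar)(yi-ybar)) / sum((xi-xbar)^2)
n = 4, xbar = 64/4 = 16, ybar = 36/4 = 9
Sxy = sum((xi-xbar)(yi-ybar)) = -2
Sxx = sum((xi-xbar)^2) = 26
b = Sxy / Sxx = -1/13 ≈ -0.076923
a = 9 - (-0.076923) * 16 = 133/13 ≈ 10.230769

10.2308


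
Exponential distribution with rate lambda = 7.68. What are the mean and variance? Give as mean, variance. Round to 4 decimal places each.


mean = 1/lam, var = 1/lam^2
mean = 1 / 7.68 = 25/192 ≈ 0.130208
lam^2 = 7.68^2 = 58.9824
var = 1 / 58.9824 ≈ 0.016954

0.1302, 0.0170


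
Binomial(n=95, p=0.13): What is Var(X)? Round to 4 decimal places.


Var = n*p*(1-p) = 95 * 0.13 * 0.87 = 10.7445

10.7445


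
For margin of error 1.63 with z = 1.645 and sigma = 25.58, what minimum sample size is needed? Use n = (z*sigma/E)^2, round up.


z*sigma/E = 1.645 * 25.58 / 1.63 ≈ 25.815399
(z*sigma/E)^2 ≈ 666.434814
round up: n = 667

667


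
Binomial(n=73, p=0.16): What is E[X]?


E[X] = n*p = 73 * 0.16 = 11.68

11.68


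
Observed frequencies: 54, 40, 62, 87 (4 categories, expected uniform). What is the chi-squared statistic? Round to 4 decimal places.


chi2 = sum((O-E)^2/E), E = total/4
total = 243, E = 243/4 = 60.75
(54 - 60.75)^2 / 60.75 = 45.5625 / 60.75 = 0.75
(40 - 60.75)^2 / 60.75 = 430.5625 / 60.75 = 6889/972 ≈ 7.087449
(62 - 60.75)^2 / 60.75 = 1.5625 / 60.75 = 25/972 ≈ 0.025720
(87 - 60.75)^2 / 60.75 = 689.0625 / 60.75 = 1225/108 ≈ 11.342593
chi2 = 4667/243 ≈ 19.205761

19.2058


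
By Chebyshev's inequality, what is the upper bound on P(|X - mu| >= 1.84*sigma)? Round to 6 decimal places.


P <= 1/k^2
k^2 = 1.84^2 = 3.3856
1/k^2 = 1 / 3.3856 = 625/2116 ≈ 0.29536862

0.295369


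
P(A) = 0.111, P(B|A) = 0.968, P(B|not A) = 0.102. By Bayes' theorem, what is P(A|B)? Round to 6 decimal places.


P(A|B) = P(B|A)*P(A) / P(B), P(B) = P(B|A)*P(A) + P(B|not A)*P(not A)
P(B|A)*P(A) = 0.968 * 0.111 = 0.107448
P(B|not A)*P(not A) = 0.102 * 0.889 = 0.090678
P(B) = 0.107448 + 0.090678 = 0.198126
P(A|B) = 0.107448 / 0.198126 ≈ 0.54232155

0.542322


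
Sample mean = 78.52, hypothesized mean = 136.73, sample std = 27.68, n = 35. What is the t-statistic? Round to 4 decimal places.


t = (xbar - mu0) / (s/sqrt(n))
xbar - mu0 = 78.52 - 136.73 = -58.21
sqrt(35) ≈ 5.91607978
s/sqrt(n) = 27.68 / 5.91607978 ≈ 4.67877395
t = -58.21 / 4.67877395 ≈ -12.441294

-12.4413


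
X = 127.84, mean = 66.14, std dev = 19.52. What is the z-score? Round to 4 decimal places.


z = (X - mu) / sigma
X - mu = 127.84 - 66.14 = 61.7
z = 61.7 / 19.52 = 3085/976 ≈ 3.160861

3.1609


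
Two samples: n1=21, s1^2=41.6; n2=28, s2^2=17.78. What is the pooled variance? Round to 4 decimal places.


sp^2 = ((n1-1)*s1^2 + (n2-1)*s2^2)/(n1+n2-2)
(n1-1)*s1^2 = 20 * 41.6 = 832
(n2-1)*s2^2 = 27 * 17.78 = 480.06
numerator = 832 + 480.06 = 1312.06
n1+n2-2 = 47
sp^2 = 1312.06 / 47 = 65603/2350 ≈ 27.916170

27.9162


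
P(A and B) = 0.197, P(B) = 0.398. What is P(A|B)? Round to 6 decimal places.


P(A|B) = P(A and B) / P(B) = 0.197 / 0.398 = 197/398 ≈ 0.49497487

0.494975


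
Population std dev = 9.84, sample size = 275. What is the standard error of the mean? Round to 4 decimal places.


SE = sigma / sqrt(n)
sqrt(275) ≈ 16.583124
SE = 9.84 / 16.583124 ≈ 0.593374

0.5934


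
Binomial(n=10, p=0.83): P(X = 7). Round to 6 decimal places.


P = C(n,k) * p^k * (1-p)^(n-k)
C(10,7) = 120
p^k = 0.83^7 ≈ 0.2713605
(1-p)^(n-k) = 0.17^3 = 0.004913
P = 120 * 0.2713605 * 0.004913 ≈ 0.159983

0.159983


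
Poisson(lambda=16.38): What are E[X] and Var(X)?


E[X] = Var(X) = lambda = 16.38

16.38, 16.38


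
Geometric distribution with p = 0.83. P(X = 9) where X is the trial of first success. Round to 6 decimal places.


P = (1-p)^(k-1) * p
(1-p)^(k-1) = 0.17^8 ≈ 0.0000006975757
P = 0.0000006975757 * 0.83 ≈ 0.0000005789879

0.000001


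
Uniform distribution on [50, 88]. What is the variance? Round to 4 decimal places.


Var = (b-a)^2 / 12
(b-a)^2 = (88 - 50)^2 = 1444
Var = 1444/12 ≈ 120.333333

120.3333


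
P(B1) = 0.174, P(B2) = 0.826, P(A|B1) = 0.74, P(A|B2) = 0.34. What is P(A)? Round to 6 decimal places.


P(A) = P(A|B1)*P(B1) + P(A|B2)*P(B2)
P(A|B1)*P(B1) = 0.74 * 0.174 = 0.12876
P(A|B2)*P(B2) = 0.34 * 0.826 = 0.28084
P(A) = 0.12876 + 0.28084 = 0.4096

0.409600


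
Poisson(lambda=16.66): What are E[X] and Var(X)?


E[X] = Var(X) = lambda = 16.66

16.66, 16.66


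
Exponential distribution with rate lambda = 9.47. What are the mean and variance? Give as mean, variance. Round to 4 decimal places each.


mean = 1/lam, var = 1/lam^2
mean = 1 / 9.47 = 100/947 ≈ 0.105597
lam^2 = 9.47^2 = 89.6809
var = 1 / 89.6809 ≈ 0.011151

0.1056, 0.0112


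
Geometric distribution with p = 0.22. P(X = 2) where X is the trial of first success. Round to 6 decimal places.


P = (1-p)^(k-1) * p
(1-p)^(k-1) = 0.78^1 = 0.78
P = 0.78 * 0.22 = 0.1716

0.171600


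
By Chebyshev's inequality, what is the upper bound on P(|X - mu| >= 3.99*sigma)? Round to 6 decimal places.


P <= 1/k^2
k^2 = 3.99^2 = 15.9201
1/k^2 = 1 / 15.9201 ≈ 0.06281368

0.062814


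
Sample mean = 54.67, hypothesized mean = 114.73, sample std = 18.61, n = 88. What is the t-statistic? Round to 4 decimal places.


t = (xbar - mu0) / (s/sqrt(n))
xbar - mu0 = 54.67 - 114.73 = -60.06
sqrt(88) ≈ 9.38083152
s/sqrt(n) = 18.61 / 9.38083152 ≈ 1.98383267
t = -60.06 / 1.98383267 ≈ -30.274731

-30.2747


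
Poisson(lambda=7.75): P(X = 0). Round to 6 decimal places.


P = e^(-lam) * lam^k / k!
e^(-7.75) ≈ 0.0004307425
lam^k = 7.75^0 = 1
k! = 0! = 1
P = 0.0004307425 * 1 / 1 ≈ 0.000431

0.000431


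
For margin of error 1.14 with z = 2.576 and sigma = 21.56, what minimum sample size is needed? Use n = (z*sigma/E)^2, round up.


z*sigma/E = 2.576 * 21.56 / 1.14 = 347116/7125 ≈ 48.718035
(z*sigma/E)^2 ≈ 2373.446943
round up: n = 2374

2374


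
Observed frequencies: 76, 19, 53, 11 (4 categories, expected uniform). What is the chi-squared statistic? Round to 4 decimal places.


chi2 = sum((O-E)^2/E), E = total/4
total = 159, E = 159/4 = 39.75
(76 - 39.75)^2 / 39.75 = 1314.0625 / 39.75 = 21025/636 ≈ 33.058176
(19 - 39.75)^2 / 39.75 = 430.5625 / 39.75 = 6889/636 ≈ 10.831761
(53 - 39.75)^2 / 39.75 = 175.5625 / 39.75 = 53/12 ≈ 4.416667
(11 - 39.75)^2 / 39.75 = 826.5625 / 39.75 = 13225/636 ≈ 20.794025
chi2 = 10987/159 ≈ 69.100629

69.1006


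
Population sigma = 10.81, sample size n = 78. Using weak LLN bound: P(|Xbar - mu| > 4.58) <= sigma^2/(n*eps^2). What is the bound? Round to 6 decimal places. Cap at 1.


bound = min(1, sigma^2/(n*eps^2))
sigma^2 = 10.81^2 = 116.8561
n*eps^2 = 78 * 4.58^2 = 78 * 20.9764 = 1636.1592
sigma^2/(n*eps^2) = 116.8561 / 1636.1592 ≈ 0.07142098

0.071421


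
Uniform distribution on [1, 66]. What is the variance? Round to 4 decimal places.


Var = (b-a)^2 / 12
(b-a)^2 = (66 - 1)^2 = 4225
Var = 4225/12 ≈ 352.083333

352.0833


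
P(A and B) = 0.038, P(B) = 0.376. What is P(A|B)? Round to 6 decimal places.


P(A|B) = P(A and B) / P(B) = 0.038 / 0.376 = 19/188 ≈ 0.10106383

0.101064


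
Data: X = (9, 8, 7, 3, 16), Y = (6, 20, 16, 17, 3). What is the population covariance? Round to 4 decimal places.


Cov = (1/n)*sum((xi-xbar)(yi-ybar))
n = 5, xbar = 43/5 = 8.6, ybar = 62/5 = 12.4
sum((xi-xbar)(yi-ybar)) = -108.2
Cov = -108.2 / 5 = -21.64

-21.6400


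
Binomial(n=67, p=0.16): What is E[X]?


E[X] = n*p = 67 * 0.16 = 10.72

10.72


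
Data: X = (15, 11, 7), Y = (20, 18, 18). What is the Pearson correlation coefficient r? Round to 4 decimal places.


r = sum((xi-xbar)(yi-ybar)) / sqrt(sum((xi-xbar)^2) * sum((yi-ybar)^2))
n = 3, xbar = 33/3 = 11, ybar = 56/3 ≈ 18.666667
Sxy = sum((xi-xbar)(yi-ybar)) = 8
Sxx = sum((xi-xbar)^2) = 32
Syy = sum((yi-ybar)^2) = 8/3 ≈ 2.666667
sqrt(Sxx*Syy) ≈ 9.237604
r = Sxy / sqrt(Sxx*Syy) = 8 / 9.237604 ≈ 0.866025

0.8660


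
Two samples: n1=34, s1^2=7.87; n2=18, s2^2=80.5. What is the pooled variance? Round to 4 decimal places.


sp^2 = ((n1-1)*s1^2 + (n2-1)*s2^2)/(n1+n2-2)
(n1-1)*s1^2 = 33 * 7.87 = 259.71
(n2-1)*s2^2 = 17 * 80.5 = 1368.5
numerator = 259.71 + 1368.5 = 1628.21
n1+n2-2 = 50
sp^2 = 1628.21 / 50 = 32.5642

32.5642


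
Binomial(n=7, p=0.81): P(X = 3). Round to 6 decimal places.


P = C(n,k) * p^k * (1-p)^(n-k)
C(7,3) = 35
p^k = 0.81^3 = 0.531441
(1-p)^(n-k) = 0.19^4 = 0.00130321
P = 35 * 0.531441 * 0.00130321 ≈ 0.024240

0.024240


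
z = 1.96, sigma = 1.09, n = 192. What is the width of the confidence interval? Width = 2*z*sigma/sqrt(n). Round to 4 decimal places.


width = 2*z*sigma/sqrt(n)
2*z*sigma = 2 * 1.96 * 1.09 = 4.2728
sqrt(192) ≈ 13.856406
width = 4.2728 / 13.856406 ≈ 0.308363

0.3084


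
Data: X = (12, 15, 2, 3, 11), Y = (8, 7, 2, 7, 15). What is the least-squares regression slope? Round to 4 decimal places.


b = sum((xi-xbar)(yi-ybar)) / sum((xi-xbar)^2)
n = 5, xbar = 43/5 = 8.6, ybar = 39/5 = 7.8
Sxy = sum((xi-xbar)(yi-ybar)) = 55.6
Sxx = sum((xi-xbar)^2) = 133.2
b = Sxy / Sxx = 139/333 ≈ 0.417417

0.4174


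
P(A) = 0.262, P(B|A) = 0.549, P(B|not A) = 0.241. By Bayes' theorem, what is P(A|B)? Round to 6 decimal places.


P(A|B) = P(B|A)*P(A) / P(B), P(B) = P(B|A)*P(A) + P(B|not A)*P(not A)
P(B|A)*P(A) = 0.549 * 0.262 = 0.143838
P(B|not A)*P(not A) = 0.241 * 0.738 = 0.177858
P(B) = 0.143838 + 0.177858 = 0.321696
P(A|B) = 0.143838 / 0.321696 ≈ 0.44712399

0.447124


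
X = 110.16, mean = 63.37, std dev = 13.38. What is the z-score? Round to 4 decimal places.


z = (X - mu) / sigma
X - mu = 110.16 - 63.37 = 46.79
z = 46.79 / 13.38 = 4679/1338 ≈ 3.497010

3.4970


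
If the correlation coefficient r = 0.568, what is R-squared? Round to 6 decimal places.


R^2 = r^2 = (0.568)^2 = 0.322624

0.322624


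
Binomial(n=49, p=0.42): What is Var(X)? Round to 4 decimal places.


Var = n*p*(1-p) = 49 * 0.42 * 0.58 = 11.9364

11.9364


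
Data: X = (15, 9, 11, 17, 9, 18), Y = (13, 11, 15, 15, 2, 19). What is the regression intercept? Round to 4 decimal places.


a = ybar - b*xbar, where b = sum((xi-xbar)(yi-ybar)) / sum((xi-xbar)^2)
n = 6, xbar = 79/6 ≈ 13.166667, ybar = 75/6 = 12.5
Sxy = sum((xi-xbar)(yi-ybar)) = 86.5
Sxx = sum((xi-xbar)^2) = 485/6 ≈ 80.833333
b = Sxy / Sxx = 519/485 ≈ 1.070103
a = 12.5 - 1.070103 * 13.166667 = -771/485 ≈ -1.589691

-1.5897


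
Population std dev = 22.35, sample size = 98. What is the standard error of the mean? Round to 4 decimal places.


SE = sigma / sqrt(n)
sqrt(98) ≈ 9.899495
SE = 22.35 / 9.899495 ≈ 2.257691

2.2577


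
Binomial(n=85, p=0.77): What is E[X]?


E[X] = n*p = 85 * 0.77 = 65.45

65.45


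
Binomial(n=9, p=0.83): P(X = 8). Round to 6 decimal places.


P = C(n,k) * p^k * (1-p)^(n-k)
C(9,8) = 9
p^k = 0.83^8 ≈ 0.2252292
(1-p)^(n-k) = 0.17^1 = 0.17
P = 9 * 0.2252292 * 0.17 ≈ 0.344601

0.344601


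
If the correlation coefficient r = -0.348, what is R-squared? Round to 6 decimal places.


R^2 = r^2 = (-0.348)^2 = 0.121104

0.121104


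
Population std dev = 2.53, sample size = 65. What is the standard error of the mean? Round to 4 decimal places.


SE = sigma / sqrt(n)
sqrt(65) ≈ 8.062258
SE = 2.53 / 8.062258 ≈ 0.313808

0.3138


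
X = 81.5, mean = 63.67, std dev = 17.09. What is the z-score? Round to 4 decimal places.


z = (X - mu) / sigma
X - mu = 81.5 - 63.67 = 17.83
z = 17.83 / 17.09 = 1783/1709 ≈ 1.043300

1.0433


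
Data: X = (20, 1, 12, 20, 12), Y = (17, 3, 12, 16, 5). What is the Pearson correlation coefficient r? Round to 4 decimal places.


r = sum((xi-xbar)(yi-ybar)) / sqrt(sum((xi-xbar)^2) * sum((yi-ybar)^2))
n = 5, xbar = 65/5 = 13, ybar = 53/5 = 10.6
Sxy = sum((xi-xbar)(yi-ybar)) = 178
Sxx = sum((xi-xbar)^2) = 244
Syy = sum((yi-ybar)^2) = 161.2
sqrt(Sxx*Syy) ≈ 198.324986
r = Sxy / sqrt(Sxx*Syy) = 178 / 198.324986 ≈ 0.897517

0.8975


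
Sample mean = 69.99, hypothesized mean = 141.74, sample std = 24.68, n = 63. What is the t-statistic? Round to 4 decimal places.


t = (xbar - mu0) / (s/sqrt(n))
xbar - mu0 = 69.99 - 141.74 = -71.75
sqrt(63) ≈ 7.93725393
s/sqrt(n) = 24.68 / 7.93725393 ≈ 3.10938773
t = -71.75 / 3.10938773 ≈ -23.075282

-23.0753


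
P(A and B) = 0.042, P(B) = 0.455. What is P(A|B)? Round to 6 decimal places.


P(A|B) = P(A and B) / P(B) = 0.042 / 0.455 = 6/65 ≈ 0.09230769

0.092308


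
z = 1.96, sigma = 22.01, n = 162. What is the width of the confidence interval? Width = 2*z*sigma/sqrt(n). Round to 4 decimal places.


width = 2*z*sigma/sqrt(n)
2*z*sigma = 2 * 1.96 * 22.01 = 86.2792
sqrt(162) ≈ 12.727922
width = 86.2792 / 12.727922 ≈ 6.778734

6.7787


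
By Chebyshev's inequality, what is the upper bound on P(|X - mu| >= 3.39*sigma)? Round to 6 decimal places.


P <= 1/k^2
k^2 = 3.39^2 = 11.4921
1/k^2 = 1 / 11.4921 ≈ 0.08701630

0.087016


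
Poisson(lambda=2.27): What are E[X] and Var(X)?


E[X] = Var(X) = lambda = 2.27

2.27, 2.27


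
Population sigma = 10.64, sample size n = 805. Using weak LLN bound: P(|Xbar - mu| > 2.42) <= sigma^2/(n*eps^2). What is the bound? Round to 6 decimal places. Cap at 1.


bound = min(1, sigma^2/(n*eps^2))
sigma^2 = 10.64^2 = 113.2096
n*eps^2 = 805 * 2.42^2 = 805 * 5.8564 = 4714.402
sigma^2/(n*eps^2) = 113.2096 / 4714.402 ≈ 0.02401357

0.024014


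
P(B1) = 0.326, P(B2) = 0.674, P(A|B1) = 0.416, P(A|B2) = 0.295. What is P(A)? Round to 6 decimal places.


P(A) = P(A|B1)*P(B1) + P(A|B2)*P(B2)
P(A|B1)*P(B1) = 0.416 * 0.326 = 0.135616
P(A|B2)*P(B2) = 0.295 * 0.674 = 0.19883
P(A) = 0.135616 + 0.19883 = 0.334446

0.334446


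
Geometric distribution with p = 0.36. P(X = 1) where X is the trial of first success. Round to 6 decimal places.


P = (1-p)^(k-1) * p
(1-p)^(k-1) = 0.64^0 = 1
P = 1 * 0.36 = 0.36

0.360000


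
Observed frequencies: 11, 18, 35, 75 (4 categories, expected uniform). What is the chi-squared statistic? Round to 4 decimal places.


chi2 = sum((O-E)^2/E), E = total/4
total = 139, E = 139/4 = 34.75
(11 - 34.75)^2 / 34.75 = 564.0625 / 34.75 = 9025/556 ≈ 16.232014
(18 - 34.75)^2 / 34.75 = 280.5625 / 34.75 = 4489/556 ≈ 8.073741
(35 - 34.75)^2 / 34.75 = 0.0625 / 34.75 = 1/556 ≈ 0.001799
(75 - 34.75)^2 / 34.75 = 1620.0625 / 34.75 = 25921/556 ≈ 46.620504
chi2 = 9859/139 ≈ 70.928058

70.9281


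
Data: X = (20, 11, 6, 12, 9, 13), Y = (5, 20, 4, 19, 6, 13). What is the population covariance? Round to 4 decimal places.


Cov = (1/n)*sum((xi-xbar)(yi-ybar))
n = 6, xbar = 71/6 ≈ 11.833333, ybar = 67/6 ≈ 11.166667
sum((xi-xbar)(yi-ybar)) = 13/6 ≈ 2.166667
Cov = 2.166667 / 6 = 13/36 ≈ 0.361111

0.3611


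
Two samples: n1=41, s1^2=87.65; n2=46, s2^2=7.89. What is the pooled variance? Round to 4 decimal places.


sp^2 = ((n1-1)*s1^2 + (n2-1)*s2^2)/(n1+n2-2)
(n1-1)*s1^2 = 40 * 87.65 = 3506
(n2-1)*s2^2 = 45 * 7.89 = 355.05
numerator = 3506 + 355.05 = 3861.05
n1+n2-2 = 85
sp^2 = 3861.05 / 85 = 77221/1700 ≈ 45.424118

45.4241


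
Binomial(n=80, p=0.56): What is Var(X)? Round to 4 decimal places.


Var = n*p*(1-p) = 80 * 0.56 * 0.44 = 19.712

19.7120


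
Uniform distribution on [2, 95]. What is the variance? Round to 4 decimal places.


Var = (b-a)^2 / 12
(b-a)^2 = (95 - 2)^2 = 8649
Var = 8649/12 = 720.75

720.7500


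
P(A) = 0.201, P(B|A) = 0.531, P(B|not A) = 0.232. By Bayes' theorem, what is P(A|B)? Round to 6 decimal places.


P(A|B) = P(B|A)*P(A) / P(B), P(B) = P(B|A)*P(A) + P(B|not A)*P(not A)
P(B|A)*P(A) = 0.531 * 0.201 = 0.106731
P(B|not A)*P(not A) = 0.232 * 0.799 = 0.185368
P(B) = 0.106731 + 0.185368 = 0.292099
P(A|B) = 0.106731 / 0.292099 ≈ 0.36539324

0.365393


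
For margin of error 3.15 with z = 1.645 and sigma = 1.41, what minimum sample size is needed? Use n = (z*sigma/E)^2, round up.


z*sigma/E = 1.645 * 1.41 / 3.15 = 2209/3000 ≈ 0.736333
(z*sigma/E)^2 ≈ 0.542187
round up: n = 1

1


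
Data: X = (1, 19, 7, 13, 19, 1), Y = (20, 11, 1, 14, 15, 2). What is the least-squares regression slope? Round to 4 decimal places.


b = sum((xi-xbar)(yi-ybar)) / sum((xi-xbar)^2)
n = 6, xbar = 60/6 = 10, ybar = 63/6 = 10.5
Sxy = sum((xi-xbar)(yi-ybar)) = 75
Sxx = sum((xi-xbar)^2) = 342
b = Sxy / Sxx = 25/114 ≈ 0.219298

0.2193


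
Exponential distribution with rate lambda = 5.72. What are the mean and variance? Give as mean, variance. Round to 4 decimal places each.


mean = 1/lam, var = 1/lam^2
mean = 1 / 5.72 = 25/143 ≈ 0.174825
lam^2 = 5.72^2 = 32.7184
var = 1 / 32.7184 ≈ 0.030564

0.1748, 0.0306


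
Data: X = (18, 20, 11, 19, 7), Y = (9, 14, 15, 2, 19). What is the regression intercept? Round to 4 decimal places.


a = ybar - b*xbar, where b = sum((xi-xbar)(yi-ybar)) / sum((xi-xbar)^2)
n = 5, xbar = 75/5 = 15, ybar = 59/5 = 11.8
Sxy = sum((xi-xbar)(yi-ybar)) = -107
Sxx = sum((xi-xbar)^2) = 130
b = Sxy / Sxx = -107/130 ≈ -0.823077
a = 11.8 - (-0.823077) * 15 = 3139/130 ≈ 24.146154

24.1462


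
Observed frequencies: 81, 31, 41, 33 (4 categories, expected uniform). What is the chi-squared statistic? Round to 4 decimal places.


chi2 = sum((O-E)^2/E), E = total/4
total = 186, E = 186/4 = 46.5
(81 - 46.5)^2 / 46.5 = 1190.25 / 46.5 = 1587/62 ≈ 25.596774
(31 - 46.5)^2 / 46.5 = 240.25 / 46.5 = 31/6 ≈ 5.166667
(41 - 46.5)^2 / 46.5 = 30.25 / 46.5 = 121/186 ≈ 0.650538
(33 - 46.5)^2 / 46.5 = 182.25 / 46.5 = 243/62 ≈ 3.919355
chi2 = 106/3 ≈ 35.333333

35.3333


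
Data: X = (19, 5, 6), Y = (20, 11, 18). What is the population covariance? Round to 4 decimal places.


Cov = (1/n)*sum((xi-xbar)(yi-ybar))
n = 3, xbar = 30/3 = 10, ybar = 49/3 ≈ 16.333333
sum((xi-xbar)(yi-ybar)) = 53
Cov = 53 / 3 = 53/3 ≈ 17.666667

17.6667


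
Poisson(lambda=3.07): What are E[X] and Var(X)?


E[X] = Var(X) = lambda = 3.07

3.07, 3.07


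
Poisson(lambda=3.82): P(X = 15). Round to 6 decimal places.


P = e^(-lam) * lam^k / k!
e^(-3.82) ≈ 0.02192780
lam^k = 3.82^15 ≈ 538208365.318471
k! = 15! = 1307674368000
P = 0.02192780 * 538208365.318471 / 1307674368000 ≈ 0.000009

0.000009


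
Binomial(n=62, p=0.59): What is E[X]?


E[X] = n*p = 62 * 0.59 = 36.58

36.58


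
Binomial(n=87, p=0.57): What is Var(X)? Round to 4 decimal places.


Var = n*p*(1-p) = 87 * 0.57 * 0.43 = 21.3237

21.3237


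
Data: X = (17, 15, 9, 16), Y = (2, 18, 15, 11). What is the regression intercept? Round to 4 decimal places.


a = ybar - b*xbar, where b = sum((xi-xbar)(yi-ybar)) / sum((xi-xbar)^2)
n = 4, xbar = 57/4 = 14.25, ybar = 46/4 = 11.5
Sxy = sum((xi-xbar)(yi-ybar)) = -40.5
Sxx = sum((xi-xbar)^2) = 38.75
b = Sxy / Sxx = -162/155 ≈ -1.045161
a = 11.5 - (-1.045161) * 14.25 = 4091/155 ≈ 26.393548

26.3935


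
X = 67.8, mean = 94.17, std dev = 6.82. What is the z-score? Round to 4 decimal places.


z = (X - mu) / sigma
X - mu = 67.8 - 94.17 = -26.37
z = -26.37 / 6.82 = -2637/682 ≈ -3.866569

-3.8666
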